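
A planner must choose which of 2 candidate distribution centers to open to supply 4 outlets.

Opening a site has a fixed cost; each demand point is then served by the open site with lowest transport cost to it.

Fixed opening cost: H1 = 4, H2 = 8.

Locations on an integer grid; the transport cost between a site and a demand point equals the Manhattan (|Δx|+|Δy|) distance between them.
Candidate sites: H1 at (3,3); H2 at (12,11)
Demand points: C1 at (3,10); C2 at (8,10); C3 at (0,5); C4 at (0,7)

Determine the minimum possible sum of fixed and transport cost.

Open {H1}: assign each demand point to its cheapest open site.
  C1→H1 7, C2→H1 12, C3→H1 5, C4→H1 7
  transport cost 31, fixed 4 → total 35.
Compare {H1, H2}: transport cost 24 + fixed 12 = 36.
Compare {H2}: transport cost 49 + fixed 8 = 57.

35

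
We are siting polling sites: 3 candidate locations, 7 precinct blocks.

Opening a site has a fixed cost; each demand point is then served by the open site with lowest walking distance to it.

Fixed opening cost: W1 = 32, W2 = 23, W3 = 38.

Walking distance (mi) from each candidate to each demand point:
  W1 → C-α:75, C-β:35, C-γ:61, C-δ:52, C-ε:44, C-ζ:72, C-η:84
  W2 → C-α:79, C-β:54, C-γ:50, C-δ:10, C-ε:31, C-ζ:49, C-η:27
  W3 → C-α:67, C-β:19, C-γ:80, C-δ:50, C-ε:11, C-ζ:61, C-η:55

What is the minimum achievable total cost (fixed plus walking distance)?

294

Open {W2, W3}: assign each demand point to its cheapest open site.
  C-α→W3 67, C-β→W3 19, C-γ→W2 50, C-δ→W2 10, C-ε→W3 11, C-ζ→W2 49, C-η→W2 27
  walking distance 233, fixed 61 → total 294.
Compare {W2}: walking distance 300 + fixed 23 = 323.
Compare {W1, W2, W3}: walking distance 233 + fixed 93 = 326.
Compare {W1, W2}: walking distance 277 + fixed 55 = 332.
All other subsets cost ≥ 323. Minimum total cost: 294.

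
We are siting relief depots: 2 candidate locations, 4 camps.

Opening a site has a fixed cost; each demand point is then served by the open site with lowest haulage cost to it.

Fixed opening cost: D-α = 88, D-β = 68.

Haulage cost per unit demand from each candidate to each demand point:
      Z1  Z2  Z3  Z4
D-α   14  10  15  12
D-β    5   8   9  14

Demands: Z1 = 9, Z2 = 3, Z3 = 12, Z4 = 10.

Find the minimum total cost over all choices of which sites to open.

385

Open {D-β}: assign each demand point to its cheapest open site.
  Z1→D-β 9×5=45, Z2→D-β 3×8=24, Z3→D-β 12×9=108, Z4→D-β 10×14=140
  haulage cost 317, fixed 68 → total 385.
Compare {D-α, D-β}: haulage cost 297 + fixed 156 = 453.
Compare {D-α}: haulage cost 456 + fixed 88 = 544.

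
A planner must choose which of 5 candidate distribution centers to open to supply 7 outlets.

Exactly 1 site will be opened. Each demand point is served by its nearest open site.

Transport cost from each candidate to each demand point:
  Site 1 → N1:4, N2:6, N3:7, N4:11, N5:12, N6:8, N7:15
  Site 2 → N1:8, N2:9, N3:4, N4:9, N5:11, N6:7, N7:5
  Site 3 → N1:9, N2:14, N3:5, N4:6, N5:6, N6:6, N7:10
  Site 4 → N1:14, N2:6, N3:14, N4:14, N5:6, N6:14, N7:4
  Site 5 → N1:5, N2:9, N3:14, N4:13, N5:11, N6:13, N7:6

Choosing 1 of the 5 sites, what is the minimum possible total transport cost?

Open {Site 2}.
  N1→Site 2 8, N2→Site 2 9, N3→Site 2 4, N4→Site 2 9, N5→Site 2 11, N6→Site 2 7, N7→Site 2 5  ⇒ total 53.
Compare {Site 3}: total 56.
Compare {Site 1}: total 63.
No size-1 selection does better; minimum is 53.

53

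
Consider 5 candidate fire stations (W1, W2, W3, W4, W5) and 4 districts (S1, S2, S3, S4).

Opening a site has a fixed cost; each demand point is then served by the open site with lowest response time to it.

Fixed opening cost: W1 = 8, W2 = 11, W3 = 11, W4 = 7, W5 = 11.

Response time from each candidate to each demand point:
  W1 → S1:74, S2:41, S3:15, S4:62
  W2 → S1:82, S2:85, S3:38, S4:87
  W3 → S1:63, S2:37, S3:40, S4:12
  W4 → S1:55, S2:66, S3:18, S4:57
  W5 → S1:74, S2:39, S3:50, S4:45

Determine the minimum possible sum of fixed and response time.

Open {W3, W4}: assign each demand point to its cheapest open site.
  S1→W4 55, S2→W3 37, S3→W4 18, S4→W3 12
  response time 122, fixed 18 → total 140.
Compare {W1, W3, W4}: response time 119 + fixed 26 = 145.
Compare {W1, W3}: response time 127 + fixed 19 = 146.
Compare {W2, W3, W4}: response time 122 + fixed 29 = 151.
All other subsets cost ≥ 145. Minimum total cost: 140.

140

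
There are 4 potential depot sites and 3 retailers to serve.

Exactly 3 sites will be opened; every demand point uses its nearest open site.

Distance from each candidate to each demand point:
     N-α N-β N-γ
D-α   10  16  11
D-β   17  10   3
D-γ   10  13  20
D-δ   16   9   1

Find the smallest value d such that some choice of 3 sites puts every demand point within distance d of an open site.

10

Open {D-α, D-β, D-γ}.
  Farthest demand point is N-α at distance 10 (to D-α); all others are ≤ 10.
With {D-α, D-β, D-δ} the worst case is 10.
With {D-α, D-γ, D-δ} the worst case is 10.
No size-3 selection achieves below 10.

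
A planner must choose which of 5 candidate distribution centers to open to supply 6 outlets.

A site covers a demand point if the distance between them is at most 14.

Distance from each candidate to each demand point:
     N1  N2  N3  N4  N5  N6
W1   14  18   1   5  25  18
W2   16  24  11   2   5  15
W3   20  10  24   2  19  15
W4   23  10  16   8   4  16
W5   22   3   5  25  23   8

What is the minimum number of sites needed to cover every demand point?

3

Coverage sets (demand points within 14 of each site):
  W1: {N1, N3, N4}
  W2: {N3, N4, N5}
  W3: {N2, N4}
  W4: {N2, N4, N5}
  W5: {N2, N3, N6}
No 2 sites suffice: every size-2 union leaves at least one demand point uncovered.
But {W1, W2, W5} covers everything, so the minimum is 3.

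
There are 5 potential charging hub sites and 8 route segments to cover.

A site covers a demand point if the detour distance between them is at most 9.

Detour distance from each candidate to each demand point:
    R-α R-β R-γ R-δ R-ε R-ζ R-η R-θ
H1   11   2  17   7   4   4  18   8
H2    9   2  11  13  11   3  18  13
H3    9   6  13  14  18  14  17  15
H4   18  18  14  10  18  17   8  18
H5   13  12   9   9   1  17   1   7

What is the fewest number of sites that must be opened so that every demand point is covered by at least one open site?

2

Coverage sets (demand points within 9 of each site):
  H1: {R-β, R-δ, R-ε, R-ζ, R-θ}
  H2: {R-α, R-β, R-ζ}
  H3: {R-α, R-β}
  H4: {R-η}
  H5: {R-γ, R-δ, R-ε, R-η, R-θ}
No single site covers all 8 demand points.
But {H2, H5} covers everything, so the minimum is 2.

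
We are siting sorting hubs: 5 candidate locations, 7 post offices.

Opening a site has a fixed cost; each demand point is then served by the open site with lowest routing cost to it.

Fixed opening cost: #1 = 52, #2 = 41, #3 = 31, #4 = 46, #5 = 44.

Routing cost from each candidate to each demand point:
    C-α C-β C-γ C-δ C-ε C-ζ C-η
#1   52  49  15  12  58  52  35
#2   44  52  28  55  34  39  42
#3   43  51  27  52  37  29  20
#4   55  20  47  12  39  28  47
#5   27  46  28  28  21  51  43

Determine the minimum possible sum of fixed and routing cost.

264

Open {#3, #4}: assign each demand point to its cheapest open site.
  C-α→#3 43, C-β→#4 20, C-γ→#3 27, C-δ→#4 12, C-ε→#3 37, C-ζ→#4 28, C-η→#3 20
  routing cost 187, fixed 77 → total 264.
Compare {#4, #5}: routing cost 179 + fixed 90 = 269.
Compare {#3, #5}: routing cost 198 + fixed 75 = 273.
Compare {#3, #4, #5}: routing cost 155 + fixed 121 = 276.
All other subsets cost ≥ 269. Minimum total cost: 264.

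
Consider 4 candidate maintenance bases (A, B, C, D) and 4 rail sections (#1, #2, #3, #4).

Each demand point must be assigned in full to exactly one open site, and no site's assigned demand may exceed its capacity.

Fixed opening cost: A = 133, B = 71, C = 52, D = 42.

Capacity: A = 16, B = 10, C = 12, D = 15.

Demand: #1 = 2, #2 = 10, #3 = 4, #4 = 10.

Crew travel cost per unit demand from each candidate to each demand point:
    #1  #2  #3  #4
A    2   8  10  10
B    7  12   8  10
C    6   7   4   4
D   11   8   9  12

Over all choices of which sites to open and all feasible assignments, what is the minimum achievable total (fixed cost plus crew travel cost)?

262

Open {C, D}; cheapest assignment that respects the capacities:
  C (cap 12, load 12): #1, #4 — cost 2×6 + 10×4 = 52
  D (cap 15, load 14): #2, #3 — cost 10×8 + 4×9 = 116
  Shipping 168, fixed 94 → total 262.
  Any other capacity-feasible assignment to {C, D} ships for at least 168.
Compare {B, C, D}: its best feasible assignment gives total 329.
Compare {A, C}: its best feasible assignment gives total 349.
Every other set of open sites that can feasibly serve all demand totals ≥ 329 even under its best assignment. Minimum: 262.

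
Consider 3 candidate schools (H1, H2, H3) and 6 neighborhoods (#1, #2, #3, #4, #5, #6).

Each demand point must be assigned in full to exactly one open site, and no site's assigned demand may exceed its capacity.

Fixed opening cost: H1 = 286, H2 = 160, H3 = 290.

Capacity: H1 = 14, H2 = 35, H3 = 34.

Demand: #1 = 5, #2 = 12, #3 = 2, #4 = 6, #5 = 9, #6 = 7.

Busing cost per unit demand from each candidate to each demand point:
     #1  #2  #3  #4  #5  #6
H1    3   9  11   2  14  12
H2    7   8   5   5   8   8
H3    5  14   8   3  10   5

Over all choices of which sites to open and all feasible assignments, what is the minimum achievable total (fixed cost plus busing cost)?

706

Open {H2, H3}; cheapest assignment that respects the capacities:
  H2 (cap 35, load 23): #2, #3, #5 — cost 12×8 + 2×5 + 9×8 = 178
  H3 (cap 34, load 18): #1, #4, #6 — cost 5×5 + 6×3 + 7×5 = 78
  Shipping 256, fixed 450 → total 706.
  Any other capacity-feasible assignment to {H2, H3} ships for at least 256.
Compare {H1, H2}: its best feasible assignment gives total 707.
Compare {H1, H3}: its best feasible assignment gives total 868.
Every other set of open sites that can feasibly serve all demand totals ≥ 707 even under its best assignment. Minimum: 706.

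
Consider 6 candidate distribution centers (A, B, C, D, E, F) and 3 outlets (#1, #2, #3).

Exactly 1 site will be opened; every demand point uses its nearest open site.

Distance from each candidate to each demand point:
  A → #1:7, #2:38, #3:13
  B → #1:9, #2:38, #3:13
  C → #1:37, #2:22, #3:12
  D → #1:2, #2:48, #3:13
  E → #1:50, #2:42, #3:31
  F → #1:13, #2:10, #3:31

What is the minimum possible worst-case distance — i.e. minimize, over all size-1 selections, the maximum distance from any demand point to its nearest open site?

Open {F}.
  Farthest demand point is #3 at distance 31 (to F); all others are ≤ 31.
With {C} the worst case is 37.
With {A} the worst case is 38.
No size-1 selection achieves below 31.

31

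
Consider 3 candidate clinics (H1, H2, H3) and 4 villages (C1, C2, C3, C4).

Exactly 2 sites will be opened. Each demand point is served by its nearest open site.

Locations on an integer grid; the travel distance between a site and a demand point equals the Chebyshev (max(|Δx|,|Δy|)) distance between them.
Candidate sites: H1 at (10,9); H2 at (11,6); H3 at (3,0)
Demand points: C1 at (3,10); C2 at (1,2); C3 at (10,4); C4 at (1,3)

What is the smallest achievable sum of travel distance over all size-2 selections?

Open {H2, H3}.
  C1→H2 8, C2→H3 2, C3→H2 2, C4→H3 3  ⇒ total 15.
Compare {H1, H3}: total 17.
Compare {H1, H2}: total 27.

15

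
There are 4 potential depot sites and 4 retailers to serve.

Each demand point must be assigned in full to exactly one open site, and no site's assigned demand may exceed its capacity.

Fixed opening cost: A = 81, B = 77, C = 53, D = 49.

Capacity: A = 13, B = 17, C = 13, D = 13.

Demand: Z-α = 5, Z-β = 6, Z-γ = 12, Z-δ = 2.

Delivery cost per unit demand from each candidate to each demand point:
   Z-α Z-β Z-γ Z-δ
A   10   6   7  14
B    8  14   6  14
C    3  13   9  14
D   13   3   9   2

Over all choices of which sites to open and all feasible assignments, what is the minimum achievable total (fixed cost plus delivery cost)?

Open {B, D}; cheapest assignment that respects the capacities:
  B (cap 17, load 17): Z-α, Z-γ — cost 5×8 + 12×6 = 112
  D (cap 13, load 8): Z-β, Z-δ — cost 6×3 + 2×2 = 22
  Shipping 134, fixed 126 → total 260.
  Any other capacity-feasible assignment to {B, D} ships for at least 134.
Compare {B, C, D}: its best feasible assignment gives total 288.
Compare {C, D}: its best feasible assignment gives total 297.
Every other set of open sites that can feasibly serve all demand totals ≥ 288 even under its best assignment. Minimum: 260.

260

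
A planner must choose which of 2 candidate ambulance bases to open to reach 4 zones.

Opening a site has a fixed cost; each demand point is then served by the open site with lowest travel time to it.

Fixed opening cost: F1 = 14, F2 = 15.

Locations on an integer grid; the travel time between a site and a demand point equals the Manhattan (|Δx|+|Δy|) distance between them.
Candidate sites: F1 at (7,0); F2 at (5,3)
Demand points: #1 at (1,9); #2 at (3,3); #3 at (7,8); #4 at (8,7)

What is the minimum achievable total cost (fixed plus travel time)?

41

Open {F2}: assign each demand point to its cheapest open site.
  #1→F2 10, #2→F2 2, #3→F2 7, #4→F2 7
  travel time 26, fixed 15 → total 41.
Compare {F1}: travel time 38 + fixed 14 = 52.
Compare {F1, F2}: travel time 26 + fixed 29 = 55.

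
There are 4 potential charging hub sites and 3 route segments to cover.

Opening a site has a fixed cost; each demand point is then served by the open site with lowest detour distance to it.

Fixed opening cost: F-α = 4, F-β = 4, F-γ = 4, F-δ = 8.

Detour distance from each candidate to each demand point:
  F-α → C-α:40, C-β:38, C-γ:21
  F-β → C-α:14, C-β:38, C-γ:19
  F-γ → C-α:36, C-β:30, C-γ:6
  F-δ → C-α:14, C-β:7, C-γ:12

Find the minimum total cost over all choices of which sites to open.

Open {F-γ, F-δ}: assign each demand point to its cheapest open site.
  C-α→F-δ 14, C-β→F-δ 7, C-γ→F-γ 6
  detour distance 27, fixed 12 → total 39.
Compare {F-δ}: detour distance 33 + fixed 8 = 41.
Compare {F-α, F-γ, F-δ}: detour distance 27 + fixed 16 = 43.
Compare {F-β, F-γ, F-δ}: detour distance 27 + fixed 16 = 43.
All other subsets cost ≥ 41. Minimum total cost: 39.

39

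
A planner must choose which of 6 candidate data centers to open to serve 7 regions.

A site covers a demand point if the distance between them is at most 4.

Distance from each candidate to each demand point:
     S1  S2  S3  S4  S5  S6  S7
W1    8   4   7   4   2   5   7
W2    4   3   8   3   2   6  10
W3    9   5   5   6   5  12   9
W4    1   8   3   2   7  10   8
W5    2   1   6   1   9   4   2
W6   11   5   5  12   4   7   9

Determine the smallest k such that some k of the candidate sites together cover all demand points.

3

Coverage sets (demand points within 4 of each site):
  W1: {S2, S4, S5}
  W2: {S1, S2, S4, S5}
  W3: {}
  W4: {S1, S3, S4}
  W5: {S1, S2, S4, S6, S7}
  W6: {S5}
No 2 sites suffice: every size-2 union leaves at least one demand point uncovered.
But {W1, W4, W5} covers everything, so the minimum is 3.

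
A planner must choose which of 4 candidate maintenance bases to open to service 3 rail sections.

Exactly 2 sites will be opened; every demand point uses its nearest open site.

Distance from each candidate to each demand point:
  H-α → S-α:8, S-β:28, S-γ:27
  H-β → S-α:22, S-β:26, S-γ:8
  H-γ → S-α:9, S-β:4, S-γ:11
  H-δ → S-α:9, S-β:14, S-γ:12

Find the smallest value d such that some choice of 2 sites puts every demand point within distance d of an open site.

Open {H-β, H-γ}.
  Farthest demand point is S-α at distance 9 (to H-γ); all others are ≤ 9.
With {H-α, H-γ} the worst case is 11.
With {H-γ, H-δ} the worst case is 11.
No size-2 selection achieves below 9.

9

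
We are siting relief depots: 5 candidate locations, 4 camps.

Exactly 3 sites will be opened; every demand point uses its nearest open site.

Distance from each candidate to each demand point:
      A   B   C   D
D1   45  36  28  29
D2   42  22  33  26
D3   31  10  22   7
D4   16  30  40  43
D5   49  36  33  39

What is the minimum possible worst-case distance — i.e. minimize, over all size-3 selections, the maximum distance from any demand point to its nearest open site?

Open {D1, D3, D4}.
  Farthest demand point is C at distance 22 (to D3); all others are ≤ 22.
With {D2, D3, D4} the worst case is 22.
With {D3, D4, D5} the worst case is 22.
No size-3 selection achieves below 22.

22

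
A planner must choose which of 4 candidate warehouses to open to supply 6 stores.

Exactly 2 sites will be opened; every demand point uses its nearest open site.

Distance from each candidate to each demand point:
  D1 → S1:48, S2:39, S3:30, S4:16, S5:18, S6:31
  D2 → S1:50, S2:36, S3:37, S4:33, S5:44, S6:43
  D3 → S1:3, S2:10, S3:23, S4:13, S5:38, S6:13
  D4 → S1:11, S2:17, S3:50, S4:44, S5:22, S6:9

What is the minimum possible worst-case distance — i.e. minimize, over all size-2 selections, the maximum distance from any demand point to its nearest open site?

Open {D1, D3}.
  Farthest demand point is S3 at distance 23 (to D3); all others are ≤ 23.
With {D3, D4} the worst case is 23.
With {D1, D4} the worst case is 30.
No size-2 selection achieves below 23.

23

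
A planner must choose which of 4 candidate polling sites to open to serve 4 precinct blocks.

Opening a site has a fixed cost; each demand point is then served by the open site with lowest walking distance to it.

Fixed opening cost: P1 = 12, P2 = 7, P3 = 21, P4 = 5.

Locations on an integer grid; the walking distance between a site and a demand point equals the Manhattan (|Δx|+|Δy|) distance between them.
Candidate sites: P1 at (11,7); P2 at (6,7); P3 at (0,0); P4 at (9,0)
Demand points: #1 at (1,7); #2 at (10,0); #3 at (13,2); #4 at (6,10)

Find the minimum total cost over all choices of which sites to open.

27

Open {P2, P4}: assign each demand point to its cheapest open site.
  #1→P2 5, #2→P4 1, #3→P4 6, #4→P2 3
  walking distance 15, fixed 12 → total 27.
Compare {P2}: walking distance 31 + fixed 7 = 38.
Compare {P1, P2, P4}: walking distance 15 + fixed 24 = 39.
Compare {P4}: walking distance 35 + fixed 5 = 40.
All other subsets cost ≥ 38. Minimum total cost: 27.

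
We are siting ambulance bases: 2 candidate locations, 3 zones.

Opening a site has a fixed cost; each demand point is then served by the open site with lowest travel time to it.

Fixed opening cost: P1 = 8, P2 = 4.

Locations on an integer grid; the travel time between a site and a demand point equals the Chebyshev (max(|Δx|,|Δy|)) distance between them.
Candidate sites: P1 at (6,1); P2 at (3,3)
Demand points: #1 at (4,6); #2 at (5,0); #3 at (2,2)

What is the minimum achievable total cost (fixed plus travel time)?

11

Open {P2}: assign each demand point to its cheapest open site.
  #1→P2 3, #2→P2 3, #3→P2 1
  travel time 7, fixed 4 → total 11.
Compare {P1, P2}: travel time 5 + fixed 12 = 17.
Compare {P1}: travel time 10 + fixed 8 = 18.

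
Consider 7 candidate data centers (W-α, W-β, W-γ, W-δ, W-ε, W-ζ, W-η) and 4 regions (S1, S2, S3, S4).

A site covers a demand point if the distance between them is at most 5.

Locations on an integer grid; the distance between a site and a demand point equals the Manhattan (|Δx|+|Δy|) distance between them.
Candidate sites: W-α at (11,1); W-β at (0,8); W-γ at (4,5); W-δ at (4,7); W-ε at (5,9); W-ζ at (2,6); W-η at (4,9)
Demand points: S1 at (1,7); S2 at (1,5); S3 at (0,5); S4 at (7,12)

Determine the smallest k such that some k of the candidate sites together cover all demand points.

Coverage sets (demand points within 5 of each site):
  W-α: {}
  W-β: {S1, S2, S3}
  W-γ: {S1, S2, S3}
  W-δ: {S1, S2}
  W-ε: {S4}
  W-ζ: {S1, S2, S3}
  W-η: {S1}
No single site covers all 4 demand points.
But {W-β, W-ε} covers everything, so the minimum is 2.

2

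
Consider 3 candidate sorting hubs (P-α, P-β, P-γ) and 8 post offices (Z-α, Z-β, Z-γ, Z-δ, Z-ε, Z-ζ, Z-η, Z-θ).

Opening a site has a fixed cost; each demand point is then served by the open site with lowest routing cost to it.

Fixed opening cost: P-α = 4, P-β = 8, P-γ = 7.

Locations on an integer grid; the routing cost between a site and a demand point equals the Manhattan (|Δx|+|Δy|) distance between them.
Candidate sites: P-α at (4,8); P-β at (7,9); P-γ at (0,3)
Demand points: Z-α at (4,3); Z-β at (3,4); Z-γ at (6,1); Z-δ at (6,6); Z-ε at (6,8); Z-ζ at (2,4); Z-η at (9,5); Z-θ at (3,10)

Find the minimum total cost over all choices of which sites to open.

Open {P-α}: assign each demand point to its cheapest open site.
  Z-α→P-α 5, Z-β→P-α 5, Z-γ→P-α 9, Z-δ→P-α 4, Z-ε→P-α 2, Z-ζ→P-α 6, Z-η→P-α 8, Z-θ→P-α 3
  routing cost 42, fixed 4 → total 46.
Compare {P-α, P-γ}: routing cost 36 + fixed 11 = 47.
Compare {P-β, P-γ}: routing cost 36 + fixed 15 = 51.
Compare {P-α, P-β}: routing cost 40 + fixed 12 = 52.
All other subsets cost ≥ 47. Minimum total cost: 46.

46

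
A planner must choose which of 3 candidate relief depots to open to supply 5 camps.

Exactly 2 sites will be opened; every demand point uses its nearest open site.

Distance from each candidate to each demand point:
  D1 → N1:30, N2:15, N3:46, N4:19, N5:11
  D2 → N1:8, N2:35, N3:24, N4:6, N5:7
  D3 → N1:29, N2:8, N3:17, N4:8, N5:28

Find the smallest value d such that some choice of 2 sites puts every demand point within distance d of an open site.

17

Open {D2, D3}.
  Farthest demand point is N3 at distance 17 (to D3); all others are ≤ 17.
With {D1, D2} the worst case is 24.
With {D1, D3} the worst case is 29.
No size-2 selection achieves below 17.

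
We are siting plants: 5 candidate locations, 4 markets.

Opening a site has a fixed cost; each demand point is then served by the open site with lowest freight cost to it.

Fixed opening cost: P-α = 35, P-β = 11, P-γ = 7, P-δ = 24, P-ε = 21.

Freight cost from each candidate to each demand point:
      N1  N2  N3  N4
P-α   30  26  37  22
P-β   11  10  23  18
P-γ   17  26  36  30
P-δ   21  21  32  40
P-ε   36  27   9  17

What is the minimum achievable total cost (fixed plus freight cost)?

Open {P-β}: assign each demand point to its cheapest open site.
  N1→P-β 11, N2→P-β 10, N3→P-β 23, N4→P-β 18
  freight cost 62, fixed 11 → total 73.
Compare {P-β, P-ε}: freight cost 47 + fixed 32 = 79.
Compare {P-β, P-γ}: freight cost 62 + fixed 18 = 80.
Compare {P-β, P-γ, P-ε}: freight cost 47 + fixed 39 = 86.
All other subsets cost ≥ 79. Minimum total cost: 73.

73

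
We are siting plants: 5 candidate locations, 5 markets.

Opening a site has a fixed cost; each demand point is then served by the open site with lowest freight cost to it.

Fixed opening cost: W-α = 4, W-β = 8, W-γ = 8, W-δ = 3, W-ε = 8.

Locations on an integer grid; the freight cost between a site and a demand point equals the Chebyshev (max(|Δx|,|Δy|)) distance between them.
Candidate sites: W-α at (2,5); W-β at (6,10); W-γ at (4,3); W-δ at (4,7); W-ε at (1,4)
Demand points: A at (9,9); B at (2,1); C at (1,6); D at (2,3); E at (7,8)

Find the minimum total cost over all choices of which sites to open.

Open {W-α, W-δ}: assign each demand point to its cheapest open site.
  A→W-δ 5, B→W-α 4, C→W-α 1, D→W-α 2, E→W-δ 3
  freight cost 15, fixed 7 → total 22.
Compare {W-α}: freight cost 19 + fixed 4 = 23.
Compare {W-δ}: freight cost 21 + fixed 3 = 24.
Compare {W-α, W-β}: freight cost 12 + fixed 12 = 24.
All other subsets cost ≥ 23. Minimum total cost: 22.

22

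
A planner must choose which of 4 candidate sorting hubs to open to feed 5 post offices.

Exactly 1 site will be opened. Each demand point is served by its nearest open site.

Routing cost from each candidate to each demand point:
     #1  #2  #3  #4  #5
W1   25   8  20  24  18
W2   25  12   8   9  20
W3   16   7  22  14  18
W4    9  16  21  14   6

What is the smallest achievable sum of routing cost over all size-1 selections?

66

Open {W4}.
  #1→W4 9, #2→W4 16, #3→W4 21, #4→W4 14, #5→W4 6  ⇒ total 66.
Compare {W2}: total 74.
Compare {W3}: total 77.
No size-1 selection does better; minimum is 66.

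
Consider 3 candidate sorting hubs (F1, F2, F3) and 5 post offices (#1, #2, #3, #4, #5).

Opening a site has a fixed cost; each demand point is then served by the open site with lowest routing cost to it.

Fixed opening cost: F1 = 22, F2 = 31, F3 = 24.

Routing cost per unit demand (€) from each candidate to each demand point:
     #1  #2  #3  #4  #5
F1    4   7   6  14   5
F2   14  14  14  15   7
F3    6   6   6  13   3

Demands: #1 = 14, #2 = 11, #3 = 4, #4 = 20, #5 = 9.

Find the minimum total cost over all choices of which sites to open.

479

Open {F1, F3}: assign each demand point to its cheapest open site.
  #1→F1 14×4=56, #2→F3 11×6=66, #3→F1 4×6=24, #4→F3 20×13=260, #5→F3 9×3=27
  routing cost 433, fixed 46 → total 479.
Compare {F3}: routing cost 461 + fixed 24 = 485.
Compare {F1}: routing cost 482 + fixed 22 = 504.
Compare {F1, F2, F3}: routing cost 433 + fixed 77 = 510.
All other subsets cost ≥ 485. Minimum total cost: 479.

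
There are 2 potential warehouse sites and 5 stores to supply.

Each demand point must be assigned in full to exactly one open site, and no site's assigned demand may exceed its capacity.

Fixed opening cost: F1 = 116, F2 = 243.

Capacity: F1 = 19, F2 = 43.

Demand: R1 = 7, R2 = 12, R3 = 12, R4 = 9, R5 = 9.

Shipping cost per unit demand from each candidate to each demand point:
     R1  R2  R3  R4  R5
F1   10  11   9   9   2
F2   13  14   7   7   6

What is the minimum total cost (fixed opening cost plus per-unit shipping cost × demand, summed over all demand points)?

Open {F1, F2}; cheapest assignment that respects the capacities:
  F1 (cap 19, load 19): R1, R2 — cost 7×10 + 12×11 = 202
  F2 (cap 43, load 30): R3, R4, R5 — cost 12×7 + 9×7 + 9×6 = 201
  Shipping 403, fixed 359 → total 762.
  Any other capacity-feasible assignment to {F1, F2} ships for at least 403.
Total demand is 49 and no other set of sites has combined capacity ≥ 49, so {F1, F2} is the only feasible choice of open sites. Minimum: 762.

762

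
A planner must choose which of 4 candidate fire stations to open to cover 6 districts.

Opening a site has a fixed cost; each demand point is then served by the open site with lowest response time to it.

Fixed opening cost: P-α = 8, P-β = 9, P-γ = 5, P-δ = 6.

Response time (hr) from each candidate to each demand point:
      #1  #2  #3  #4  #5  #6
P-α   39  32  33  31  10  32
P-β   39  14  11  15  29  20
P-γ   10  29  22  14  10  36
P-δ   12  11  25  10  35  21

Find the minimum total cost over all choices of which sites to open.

Open {P-β, P-γ, P-δ}: assign each demand point to its cheapest open site.
  #1→P-γ 10, #2→P-δ 11, #3→P-β 11, #4→P-δ 10, #5→P-γ 10, #6→P-β 20
  response time 72, fixed 20 → total 92.
Compare {P-β, P-γ}: response time 79 + fixed 14 = 93.
Compare {P-γ, P-δ}: response time 84 + fixed 11 = 95.
Compare {P-α, P-β, P-δ}: response time 74 + fixed 23 = 97.
All other subsets cost ≥ 93. Minimum total cost: 92.

92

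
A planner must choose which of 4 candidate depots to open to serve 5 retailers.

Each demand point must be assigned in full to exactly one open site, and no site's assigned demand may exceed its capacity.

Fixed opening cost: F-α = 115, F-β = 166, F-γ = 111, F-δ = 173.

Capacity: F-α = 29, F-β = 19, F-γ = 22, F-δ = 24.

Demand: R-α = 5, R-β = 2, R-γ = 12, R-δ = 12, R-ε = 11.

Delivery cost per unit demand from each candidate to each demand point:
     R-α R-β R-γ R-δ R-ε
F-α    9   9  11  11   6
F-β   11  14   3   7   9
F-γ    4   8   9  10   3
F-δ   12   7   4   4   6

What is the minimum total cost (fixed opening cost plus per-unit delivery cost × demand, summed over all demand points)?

Open {F-γ, F-δ}; cheapest assignment that respects the capacities:
  F-γ (cap 22, load 18): R-α, R-β, R-ε — cost 5×4 + 2×8 + 11×3 = 69
  F-δ (cap 24, load 24): R-γ, R-δ — cost 12×4 + 12×4 = 96
  Shipping 165, fixed 284 → total 449.
  Any other capacity-feasible assignment to {F-γ, F-δ} ships for at least 165.
Compare {F-α, F-δ}: its best feasible assignment gives total 513.
Compare {F-α, F-γ}: its best feasible assignment gives total 559.
Every other set of open sites that can feasibly serve all demand totals ≥ 513 even under its best assignment. Minimum: 449.

449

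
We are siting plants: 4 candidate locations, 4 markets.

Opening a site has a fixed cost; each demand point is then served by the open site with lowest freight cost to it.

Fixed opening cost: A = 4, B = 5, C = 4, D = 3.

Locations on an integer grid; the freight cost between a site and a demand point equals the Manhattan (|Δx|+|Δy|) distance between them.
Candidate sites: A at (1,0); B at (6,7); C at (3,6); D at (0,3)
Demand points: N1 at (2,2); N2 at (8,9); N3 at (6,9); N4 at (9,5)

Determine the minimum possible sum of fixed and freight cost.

Open {B, D}: assign each demand point to its cheapest open site.
  N1→D 3, N2→B 4, N3→B 2, N4→B 5
  freight cost 14, fixed 8 → total 22.
Compare {A, B}: freight cost 14 + fixed 9 = 23.
Compare {B}: freight cost 20 + fixed 5 = 25.
Compare {B, C}: freight cost 16 + fixed 9 = 25.
All other subsets cost ≥ 23. Minimum total cost: 22.

22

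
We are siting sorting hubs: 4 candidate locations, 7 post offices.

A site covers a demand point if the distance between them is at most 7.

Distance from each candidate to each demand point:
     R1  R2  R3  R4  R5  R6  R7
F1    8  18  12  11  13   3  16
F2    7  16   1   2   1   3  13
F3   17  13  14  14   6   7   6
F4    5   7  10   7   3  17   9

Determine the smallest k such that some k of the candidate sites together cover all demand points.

Coverage sets (demand points within 7 of each site):
  F1: {R6}
  F2: {R1, R3, R4, R5, R6}
  F3: {R5, R6, R7}
  F4: {R1, R2, R4, R5}
No 2 sites suffice: every size-2 union leaves at least one demand point uncovered.
But {F2, F3, F4} covers everything, so the minimum is 3.

3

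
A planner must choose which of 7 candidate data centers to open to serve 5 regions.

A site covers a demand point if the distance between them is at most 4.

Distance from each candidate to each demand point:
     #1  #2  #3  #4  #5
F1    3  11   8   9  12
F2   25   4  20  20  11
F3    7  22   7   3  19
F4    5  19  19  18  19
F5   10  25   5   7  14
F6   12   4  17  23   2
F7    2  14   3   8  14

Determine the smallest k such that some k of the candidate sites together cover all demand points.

3

Coverage sets (demand points within 4 of each site):
  F1: {#1}
  F2: {#2}
  F3: {#4}
  F4: {}
  F5: {}
  F6: {#2, #5}
  F7: {#1, #3}
No 2 sites suffice: every size-2 union leaves at least one demand point uncovered.
But {F3, F6, F7} covers everything, so the minimum is 3.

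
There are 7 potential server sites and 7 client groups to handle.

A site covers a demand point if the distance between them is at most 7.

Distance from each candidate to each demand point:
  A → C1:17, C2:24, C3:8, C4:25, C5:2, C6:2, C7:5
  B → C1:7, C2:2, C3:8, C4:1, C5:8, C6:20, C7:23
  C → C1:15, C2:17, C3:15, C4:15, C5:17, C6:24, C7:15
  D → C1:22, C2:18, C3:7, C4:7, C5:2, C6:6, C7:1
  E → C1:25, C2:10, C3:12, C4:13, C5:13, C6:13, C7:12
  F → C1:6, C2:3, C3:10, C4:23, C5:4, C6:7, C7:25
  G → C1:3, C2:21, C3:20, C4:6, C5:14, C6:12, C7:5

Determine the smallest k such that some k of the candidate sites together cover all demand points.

2

Coverage sets (demand points within 7 of each site):
  A: {C5, C6, C7}
  B: {C1, C2, C4}
  C: {}
  D: {C3, C4, C5, C6, C7}
  E: {}
  F: {C1, C2, C5, C6}
  G: {C1, C4, C7}
No single site covers all 7 demand points.
But {B, D} covers everything, so the minimum is 2.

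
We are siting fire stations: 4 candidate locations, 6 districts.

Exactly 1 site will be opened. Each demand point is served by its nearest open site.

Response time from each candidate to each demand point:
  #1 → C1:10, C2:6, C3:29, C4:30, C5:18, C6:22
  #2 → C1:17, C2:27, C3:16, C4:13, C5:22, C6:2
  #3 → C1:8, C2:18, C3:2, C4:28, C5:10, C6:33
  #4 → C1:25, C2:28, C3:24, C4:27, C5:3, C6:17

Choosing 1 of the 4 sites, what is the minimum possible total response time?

Open {#2}.
  C1→#2 17, C2→#2 27, C3→#2 16, C4→#2 13, C5→#2 22, C6→#2 2  ⇒ total 97.
Compare {#3}: total 99.
Compare {#1}: total 115.
No size-1 selection does better; minimum is 97.

97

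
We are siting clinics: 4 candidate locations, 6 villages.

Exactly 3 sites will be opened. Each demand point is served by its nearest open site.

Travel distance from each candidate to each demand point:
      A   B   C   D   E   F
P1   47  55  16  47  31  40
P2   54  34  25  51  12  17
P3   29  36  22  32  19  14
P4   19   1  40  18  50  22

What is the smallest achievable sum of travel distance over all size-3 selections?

Open {P1, P2, P4}.
  A→P4 19, B→P4 1, C→P1 16, D→P4 18, E→P2 12, F→P2 17  ⇒ total 83.
Compare {P2, P3, P4}: total 86.
Compare {P1, P3, P4}: total 87.
No size-3 selection does better; minimum is 83.

83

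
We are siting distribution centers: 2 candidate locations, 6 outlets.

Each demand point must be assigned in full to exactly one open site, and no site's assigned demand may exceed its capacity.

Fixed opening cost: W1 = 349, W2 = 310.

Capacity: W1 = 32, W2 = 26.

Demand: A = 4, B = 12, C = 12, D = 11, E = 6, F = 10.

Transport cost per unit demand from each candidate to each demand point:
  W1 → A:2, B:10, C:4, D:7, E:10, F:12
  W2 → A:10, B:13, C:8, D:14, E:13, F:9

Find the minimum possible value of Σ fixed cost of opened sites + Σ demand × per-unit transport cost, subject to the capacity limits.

1130

Open {W1, W2}; cheapest assignment that respects the capacities:
  W1 (cap 32, load 29): C, D, E — cost 12×4 + 11×7 + 6×10 = 185
  W2 (cap 26, load 26): A, B, F — cost 4×10 + 12×13 + 10×9 = 286
  Shipping 471, fixed 659 → total 1130.
  Any other capacity-feasible assignment to {W1, W2} ships for at least 471.
Total demand is 55 and no other set of sites has combined capacity ≥ 55, so {W1, W2} is the only feasible choice of open sites. Minimum: 1130.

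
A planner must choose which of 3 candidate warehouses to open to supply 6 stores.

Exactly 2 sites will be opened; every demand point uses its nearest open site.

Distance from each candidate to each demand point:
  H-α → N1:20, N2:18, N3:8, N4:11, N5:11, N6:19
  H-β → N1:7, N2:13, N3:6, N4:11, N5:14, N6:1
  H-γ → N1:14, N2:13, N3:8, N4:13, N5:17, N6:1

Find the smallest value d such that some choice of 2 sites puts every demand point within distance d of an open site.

Open {H-α, H-β}.
  Farthest demand point is N2 at distance 13 (to H-β); all others are ≤ 13.
With {H-α, H-γ} the worst case is 14.
With {H-β, H-γ} the worst case is 14.
No size-2 selection achieves below 13.

13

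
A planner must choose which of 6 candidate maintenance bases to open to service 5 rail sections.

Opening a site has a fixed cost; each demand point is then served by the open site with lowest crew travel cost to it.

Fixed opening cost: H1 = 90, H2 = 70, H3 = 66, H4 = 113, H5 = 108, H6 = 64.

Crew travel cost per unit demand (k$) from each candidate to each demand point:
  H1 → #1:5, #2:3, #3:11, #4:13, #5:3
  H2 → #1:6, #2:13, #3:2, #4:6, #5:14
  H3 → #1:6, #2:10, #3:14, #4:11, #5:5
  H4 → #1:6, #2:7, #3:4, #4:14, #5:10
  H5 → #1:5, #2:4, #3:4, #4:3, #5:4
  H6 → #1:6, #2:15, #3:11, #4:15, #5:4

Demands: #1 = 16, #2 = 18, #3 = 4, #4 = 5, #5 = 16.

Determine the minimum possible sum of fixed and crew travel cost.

355

Open {H5}: assign each demand point to its cheapest open site.
  #1→H5 16×5=80, #2→H5 18×4=72, #3→H5 4×4=16, #4→H5 5×3=15, #5→H5 16×4=64
  crew travel cost 247, fixed 108 → total 355.
Compare {H1, H2}: crew travel cost 220 + fixed 160 = 380.
Compare {H1}: crew travel cost 291 + fixed 90 = 381.
Compare {H1, H5}: crew travel cost 213 + fixed 198 = 411.
All other subsets cost ≥ 380. Minimum total cost: 355.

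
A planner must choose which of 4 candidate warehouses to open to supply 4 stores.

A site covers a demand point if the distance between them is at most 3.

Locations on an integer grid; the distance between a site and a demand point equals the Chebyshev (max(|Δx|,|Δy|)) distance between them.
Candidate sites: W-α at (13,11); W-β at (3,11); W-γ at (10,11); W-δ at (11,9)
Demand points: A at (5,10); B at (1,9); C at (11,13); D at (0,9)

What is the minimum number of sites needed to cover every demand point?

2

Coverage sets (demand points within 3 of each site):
  W-α: {C}
  W-β: {A, B, D}
  W-γ: {C}
  W-δ: {}
No single site covers all 4 demand points.
But {W-α, W-β} covers everything, so the minimum is 2.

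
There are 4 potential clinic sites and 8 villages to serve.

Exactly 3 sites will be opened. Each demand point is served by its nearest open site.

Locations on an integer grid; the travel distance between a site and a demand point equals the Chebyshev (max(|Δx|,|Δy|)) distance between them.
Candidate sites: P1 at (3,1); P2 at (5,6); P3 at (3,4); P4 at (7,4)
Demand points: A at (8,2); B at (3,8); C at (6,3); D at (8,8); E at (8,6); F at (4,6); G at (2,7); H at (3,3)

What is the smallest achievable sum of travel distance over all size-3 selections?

Open {P2, P3, P4}.
  A→P4 2, B→P2 2, C→P4 1, D→P2 3, E→P4 2, F→P2 1, G→P2 3, H→P3 1  ⇒ total 15.
Compare {P1, P2, P4}: total 16.
Compare {P1, P3, P4}: total 19.
No size-3 selection does better; minimum is 15.

15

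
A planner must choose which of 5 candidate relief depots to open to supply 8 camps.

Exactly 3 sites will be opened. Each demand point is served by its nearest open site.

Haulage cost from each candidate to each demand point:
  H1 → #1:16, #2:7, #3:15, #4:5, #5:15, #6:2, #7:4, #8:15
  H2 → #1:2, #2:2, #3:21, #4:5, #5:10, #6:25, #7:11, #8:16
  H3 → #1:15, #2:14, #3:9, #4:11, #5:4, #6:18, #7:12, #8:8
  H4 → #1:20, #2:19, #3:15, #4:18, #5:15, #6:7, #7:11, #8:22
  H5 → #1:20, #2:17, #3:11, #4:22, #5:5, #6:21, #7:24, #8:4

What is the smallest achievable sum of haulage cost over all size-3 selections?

35

Open {H1, H2, H5}.
  #1→H2 2, #2→H2 2, #3→H5 11, #4→H1 5, #5→H5 5, #6→H1 2, #7→H1 4, #8→H5 4  ⇒ total 35.
Compare {H1, H2, H3}: total 36.
Compare {H2, H4, H5}: total 47.
No size-3 selection does better; minimum is 35.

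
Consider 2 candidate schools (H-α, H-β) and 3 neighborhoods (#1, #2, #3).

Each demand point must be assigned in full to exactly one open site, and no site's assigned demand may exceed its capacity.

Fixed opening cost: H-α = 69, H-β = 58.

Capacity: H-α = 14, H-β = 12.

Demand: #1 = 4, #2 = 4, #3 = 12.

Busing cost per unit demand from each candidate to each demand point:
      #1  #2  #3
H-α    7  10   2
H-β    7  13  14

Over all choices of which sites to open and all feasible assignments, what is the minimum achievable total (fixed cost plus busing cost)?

231

Open {H-α, H-β}; cheapest assignment that respects the capacities:
  H-α (cap 14, load 12): #3 — cost 12×2 = 24
  H-β (cap 12, load 8): #1, #2 — cost 4×7 + 4×13 = 80
  Shipping 104, fixed 127 → total 231.
  Any other capacity-feasible assignment to {H-α, H-β} ships for at least 104.
Total demand is 20 and no other set of sites has combined capacity ≥ 20, so {H-α, H-β} is the only feasible choice of open sites. Minimum: 231.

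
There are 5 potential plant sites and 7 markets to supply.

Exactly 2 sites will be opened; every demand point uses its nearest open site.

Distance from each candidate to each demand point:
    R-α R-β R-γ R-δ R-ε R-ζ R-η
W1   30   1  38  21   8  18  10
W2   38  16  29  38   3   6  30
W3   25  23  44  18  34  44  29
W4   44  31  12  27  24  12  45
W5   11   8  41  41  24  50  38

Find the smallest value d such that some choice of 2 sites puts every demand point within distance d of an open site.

Open {W2, W3}.
  Farthest demand point is R-γ at distance 29 (to W2); all others are ≤ 29.
With {W3, W4} the worst case is 29.
With {W1, W2} the worst case is 30.
No size-2 selection achieves below 29.

29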